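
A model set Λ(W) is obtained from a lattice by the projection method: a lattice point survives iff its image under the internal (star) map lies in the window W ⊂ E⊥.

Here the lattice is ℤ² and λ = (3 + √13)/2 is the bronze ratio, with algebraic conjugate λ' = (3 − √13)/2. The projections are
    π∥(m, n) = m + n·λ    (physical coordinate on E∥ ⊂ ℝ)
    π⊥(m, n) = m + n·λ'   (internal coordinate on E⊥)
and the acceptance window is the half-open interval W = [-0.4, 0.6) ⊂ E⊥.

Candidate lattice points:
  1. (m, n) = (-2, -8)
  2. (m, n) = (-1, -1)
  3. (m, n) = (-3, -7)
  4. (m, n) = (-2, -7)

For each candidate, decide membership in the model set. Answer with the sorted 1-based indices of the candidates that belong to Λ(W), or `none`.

1, 4

Numerically λ ≈ 3.302776 and λ' = −1/λ ≈ -0.302776.
#1 (-2,-8): internal coord -2 + (-8)·λ' = +0.422205; +0.422205 ∈ [-0.4, 0.6) → IN Λ
#2 (-1,-1): internal coord -1 + (-1)·λ' = -0.697224; -0.697224 ∉ [-0.4, 0.6) → out
#3 (-3,-7): internal coord -3 + (-7)·λ' = -0.880571; -0.880571 ∉ [-0.4, 0.6) → out
#4 (-2,-7): internal coord -2 + (-7)·λ' = +0.119429; +0.119429 ∈ [-0.4, 0.6) → IN Λ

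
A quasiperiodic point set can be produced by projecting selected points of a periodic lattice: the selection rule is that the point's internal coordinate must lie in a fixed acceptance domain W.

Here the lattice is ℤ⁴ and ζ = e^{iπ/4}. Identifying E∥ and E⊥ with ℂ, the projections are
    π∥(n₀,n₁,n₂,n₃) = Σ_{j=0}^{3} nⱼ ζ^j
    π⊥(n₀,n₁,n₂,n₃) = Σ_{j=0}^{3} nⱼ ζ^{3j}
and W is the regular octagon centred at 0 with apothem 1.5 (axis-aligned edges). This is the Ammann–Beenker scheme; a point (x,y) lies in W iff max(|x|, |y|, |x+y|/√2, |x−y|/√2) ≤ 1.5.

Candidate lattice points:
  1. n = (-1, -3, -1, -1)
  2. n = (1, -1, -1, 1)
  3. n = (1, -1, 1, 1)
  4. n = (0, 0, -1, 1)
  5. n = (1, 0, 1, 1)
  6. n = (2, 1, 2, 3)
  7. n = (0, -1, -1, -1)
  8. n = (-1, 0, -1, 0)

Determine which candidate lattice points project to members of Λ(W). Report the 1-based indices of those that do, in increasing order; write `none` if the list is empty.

7, 8

With ζ = e^{iπ/4} the internal vectors are ζ^0,ζ^3,ζ^6,ζ^9.
#1 (-1, -3, -1, -1): internal (0.4142, -1.8284); octagon support 1.8284 vs apothem 1.5 → ∉ W
#2 (1, -1, -1, 1): internal (2.4142, 1.0000); octagon support 2.4142 vs apothem 1.5 → ∉ W
#3 (1, -1, 1, 1): internal (2.4142, -1.0000); octagon support 2.4142 vs apothem 1.5 → ∉ W
#4 (0, 0, -1, 1): internal (0.7071, 1.7071); octagon support 1.7071 vs apothem 1.5 → ∉ W
#5 (1, 0, 1, 1): internal (1.7071, -0.2929); octagon support 1.7071 vs apothem 1.5 → ∉ W
#6 (2, 1, 2, 3): internal (3.4142, 0.8284); octagon support 3.4142 vs apothem 1.5 → ∉ W
#7 (0, -1, -1, -1): internal (0.0000, -0.4142); octagon support 0.4142 vs apothem 1.5 → ∈ W
#8 (-1, 0, -1, 0): internal (-1.0000, 1.0000); octagon support 1.4142 vs apothem 1.5 → ∈ W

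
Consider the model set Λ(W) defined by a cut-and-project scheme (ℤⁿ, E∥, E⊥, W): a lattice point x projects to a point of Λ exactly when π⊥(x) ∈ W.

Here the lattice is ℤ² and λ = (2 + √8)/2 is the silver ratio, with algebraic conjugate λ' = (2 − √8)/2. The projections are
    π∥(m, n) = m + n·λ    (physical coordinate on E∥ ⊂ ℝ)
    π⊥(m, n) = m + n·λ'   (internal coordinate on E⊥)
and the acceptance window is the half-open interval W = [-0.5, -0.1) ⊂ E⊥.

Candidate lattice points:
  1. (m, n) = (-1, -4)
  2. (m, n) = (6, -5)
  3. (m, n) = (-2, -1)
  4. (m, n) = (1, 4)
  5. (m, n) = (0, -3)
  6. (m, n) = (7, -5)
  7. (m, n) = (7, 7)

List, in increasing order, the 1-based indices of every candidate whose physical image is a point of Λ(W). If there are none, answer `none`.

none

Compute λ' = (2−√8)/2 = -0.4142, so π⊥(m,n) = m -0.4142·n.
[1] lift (-1,-4): star map gives 0.6569; window check -0.5 ≤ 0.6569 < -0.1 is false → out
[2] lift (6,-5): star map gives 8.0711; window check -0.5 ≤ 8.0711 < -0.1 is false → out
[3] lift (-2,-1): star map gives -1.5858; window check -0.5 ≤ -1.5858 < -0.1 is false → out
[4] lift (1,4): star map gives -0.6569; window check -0.5 ≤ -0.6569 < -0.1 is false → out
[5] lift (0,-3): star map gives 1.2426; window check -0.5 ≤ 1.2426 < -0.1 is false → out
[6] lift (7,-5): star map gives 9.0711; window check -0.5 ≤ 9.0711 < -0.1 is false → out
[7] lift (7,7): star map gives 4.1005; window check -0.5 ≤ 4.1005 < -0.1 is false → out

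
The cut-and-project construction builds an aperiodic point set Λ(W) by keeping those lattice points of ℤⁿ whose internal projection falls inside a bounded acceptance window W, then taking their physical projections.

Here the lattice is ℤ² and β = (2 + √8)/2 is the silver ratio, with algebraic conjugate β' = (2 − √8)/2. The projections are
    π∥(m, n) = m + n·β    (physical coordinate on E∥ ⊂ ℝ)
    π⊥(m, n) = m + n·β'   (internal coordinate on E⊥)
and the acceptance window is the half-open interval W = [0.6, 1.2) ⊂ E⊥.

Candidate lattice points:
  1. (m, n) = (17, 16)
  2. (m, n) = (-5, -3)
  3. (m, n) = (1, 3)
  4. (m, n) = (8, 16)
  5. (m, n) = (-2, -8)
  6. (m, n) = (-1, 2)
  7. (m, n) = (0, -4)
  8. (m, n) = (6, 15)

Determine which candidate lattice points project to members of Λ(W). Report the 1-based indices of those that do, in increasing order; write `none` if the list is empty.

β' = (2−√8)/2 ≈ -0.414214.
#1 (17,16): internal coord 17 + (16)·β' = +10.372583; +10.372583 ∉ [0.6, 1.2) → out
#2 (-5,-3): internal coord -5 + (-3)·β' = -3.757359; -3.757359 ∉ [0.6, 1.2) → out
#3 (1,3): internal coord 1 + (3)·β' = -0.242641; -0.242641 ∉ [0.6, 1.2) → out
#4 (8,16): internal coord 8 + (16)·β' = +1.372583; +1.372583 ∉ [0.6, 1.2) → out
#5 (-2,-8): internal coord -2 + (-8)·β' = +1.313708; +1.313708 ∉ [0.6, 1.2) → out
#6 (-1,2): internal coord -1 + (2)·β' = -1.828427; -1.828427 ∉ [0.6, 1.2) → out
#7 (0,-4): internal coord 0 + (-4)·β' = +1.656854; +1.656854 ∉ [0.6, 1.2) → out
#8 (6,15): internal coord 6 + (15)·β' = -0.213203; -0.213203 ∉ [0.6, 1.2) → out

none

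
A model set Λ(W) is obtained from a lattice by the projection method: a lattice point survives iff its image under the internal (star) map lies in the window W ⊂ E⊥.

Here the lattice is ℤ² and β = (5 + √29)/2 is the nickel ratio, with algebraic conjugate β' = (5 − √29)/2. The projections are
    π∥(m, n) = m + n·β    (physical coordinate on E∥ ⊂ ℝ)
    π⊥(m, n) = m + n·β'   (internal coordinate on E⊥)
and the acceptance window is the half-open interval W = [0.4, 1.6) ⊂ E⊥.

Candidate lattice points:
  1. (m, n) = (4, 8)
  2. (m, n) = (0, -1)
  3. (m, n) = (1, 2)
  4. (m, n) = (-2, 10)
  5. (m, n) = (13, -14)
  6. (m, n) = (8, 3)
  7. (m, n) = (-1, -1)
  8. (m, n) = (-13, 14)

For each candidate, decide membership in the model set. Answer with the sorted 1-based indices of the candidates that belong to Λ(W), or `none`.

3

β' = (5−√29)/2 ≈ -0.1926.
[1] lift (4,8): star map gives 2.4593; window check 0.4 ≤ 2.4593 < 1.6 is false → out
[2] lift (0,-1): star map gives 0.1926; window check 0.4 ≤ 0.1926 < 1.6 is false → out
[3] lift (1,2): star map gives 0.6148; window check 0.4 ≤ 0.6148 < 1.6 is true → IN Λ
[4] lift (-2,10): star map gives -3.9258; window check 0.4 ≤ -3.9258 < 1.6 is false → out
[5] lift (13,-14): star map gives 15.6962; window check 0.4 ≤ 15.6962 < 1.6 is false → out
[6] lift (8,3): star map gives 7.4223; window check 0.4 ≤ 7.4223 < 1.6 is false → out
[7] lift (-1,-1): star map gives -0.8074; window check 0.4 ≤ -0.8074 < 1.6 is false → out
[8] lift (-13,14): star map gives -15.6962; window check 0.4 ≤ -15.6962 < 1.6 is false → out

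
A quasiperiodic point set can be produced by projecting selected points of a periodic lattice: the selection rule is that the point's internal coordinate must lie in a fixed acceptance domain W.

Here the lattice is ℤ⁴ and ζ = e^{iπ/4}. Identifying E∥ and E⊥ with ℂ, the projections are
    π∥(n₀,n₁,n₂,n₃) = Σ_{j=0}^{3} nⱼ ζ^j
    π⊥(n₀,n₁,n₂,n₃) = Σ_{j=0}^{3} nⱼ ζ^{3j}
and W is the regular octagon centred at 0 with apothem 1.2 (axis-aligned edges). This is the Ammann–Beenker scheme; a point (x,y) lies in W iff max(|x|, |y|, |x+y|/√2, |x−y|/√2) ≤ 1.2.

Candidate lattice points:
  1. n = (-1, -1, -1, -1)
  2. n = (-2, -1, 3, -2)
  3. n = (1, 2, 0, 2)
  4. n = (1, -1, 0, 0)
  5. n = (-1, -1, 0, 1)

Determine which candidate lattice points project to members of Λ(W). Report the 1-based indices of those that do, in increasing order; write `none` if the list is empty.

1, 5

With ζ = e^{iπ/4} the internal vectors are ζ^0,ζ^3,ζ^6,ζ^9.
candidate 1: n = (-1, -1, -1, -1) → π⊥ ≈ (-1.000000, -0.414214); max(|x|,|y|,|x±y|/√2) = 1.000000 ≤ 1.2 ⇒ ∈ W
candidate 2: n = (-2, -1, 3, -2) → π⊥ ≈ (-2.707107, -5.121320); max(|x|,|y|,|x±y|/√2) = 5.535534 > 1.2 ⇒ ∉ W
candidate 3: n = (1, 2, 0, 2) → π⊥ ≈ (+1.000000, +2.828427); max(|x|,|y|,|x±y|/√2) = 2.828427 > 1.2 ⇒ ∉ W
candidate 4: n = (1, -1, 0, 0) → π⊥ ≈ (+1.707107, -0.707107); max(|x|,|y|,|x±y|/√2) = 1.707107 > 1.2 ⇒ ∉ W
candidate 5: n = (-1, -1, 0, 1) → π⊥ ≈ (+0.414214, +0.000000); max(|x|,|y|,|x±y|/√2) = 0.414214 ≤ 1.2 ⇒ ∈ W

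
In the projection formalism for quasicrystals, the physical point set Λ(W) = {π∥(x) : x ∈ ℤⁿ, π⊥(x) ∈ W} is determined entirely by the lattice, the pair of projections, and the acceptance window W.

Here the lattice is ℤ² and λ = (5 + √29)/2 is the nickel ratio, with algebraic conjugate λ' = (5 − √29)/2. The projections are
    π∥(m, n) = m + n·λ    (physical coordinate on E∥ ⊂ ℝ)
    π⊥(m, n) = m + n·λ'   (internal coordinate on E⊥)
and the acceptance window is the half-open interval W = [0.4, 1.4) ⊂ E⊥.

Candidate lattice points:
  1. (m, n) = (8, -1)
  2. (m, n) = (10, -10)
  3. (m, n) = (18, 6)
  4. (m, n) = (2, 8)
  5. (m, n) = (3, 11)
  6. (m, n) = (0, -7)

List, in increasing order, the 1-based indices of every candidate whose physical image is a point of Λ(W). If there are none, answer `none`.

Numerically λ ≈ 5.1926 and λ' = −1/λ ≈ -0.1926.
candidate 1: (m,n)=(8,-1) → π∥ = 8-1·λ ≈ 2.8074, π⊥ = 8-1·λ' ≈ 8.1926 ∉ [0.4, 1.4) ⇒ out
candidate 2: (m,n)=(10,-10) → π∥ = 10-10·λ ≈ -41.9258, π⊥ = 10-10·λ' ≈ 11.9258 ∉ [0.4, 1.4) ⇒ out
candidate 3: (m,n)=(18,6) → π∥ = 18+6·λ ≈ 49.1555, π⊥ = 18+6·λ' ≈ 16.8445 ∉ [0.4, 1.4) ⇒ out
candidate 4: (m,n)=(2,8) → π∥ = 2+8·λ ≈ 43.5407, π⊥ = 2+8·λ' ≈ 0.4593 ∈ [0.4, 1.4) ⇒ IN Λ
candidate 5: (m,n)=(3,11) → π∥ = 3+11·λ ≈ 60.1184, π⊥ = 3+11·λ' ≈ 0.8816 ∈ [0.4, 1.4) ⇒ IN Λ
candidate 6: (m,n)=(0,-7) → π∥ = 0-7·λ ≈ -36.3481, π⊥ = 0-7·λ' ≈ 1.3481 ∈ [0.4, 1.4) ⇒ IN Λ

4, 5, 6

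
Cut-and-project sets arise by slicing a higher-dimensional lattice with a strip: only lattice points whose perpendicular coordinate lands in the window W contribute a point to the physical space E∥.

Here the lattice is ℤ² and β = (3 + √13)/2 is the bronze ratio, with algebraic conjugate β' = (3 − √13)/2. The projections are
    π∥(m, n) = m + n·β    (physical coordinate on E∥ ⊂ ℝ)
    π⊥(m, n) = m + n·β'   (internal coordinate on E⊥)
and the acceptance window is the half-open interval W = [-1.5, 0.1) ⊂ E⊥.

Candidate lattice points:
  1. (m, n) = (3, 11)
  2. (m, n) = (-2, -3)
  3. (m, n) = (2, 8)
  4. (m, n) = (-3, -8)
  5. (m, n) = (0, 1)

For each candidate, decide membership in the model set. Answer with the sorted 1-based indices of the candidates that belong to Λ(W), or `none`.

Compute β' = (3−√13)/2 = -0.302776, so π⊥(m,n) = m -0.302776·n.
#1 (3,11): internal coord 3 + (11)·β' = -0.330532; -0.330532 ∈ [-1.5, 0.1) → IN Λ
#2 (-2,-3): internal coord -2 + (-3)·β' = -1.091673; -1.091673 ∈ [-1.5, 0.1) → IN Λ
#3 (2,8): internal coord 2 + (8)·β' = -0.422205; -0.422205 ∈ [-1.5, 0.1) → IN Λ
#4 (-3,-8): internal coord -3 + (-8)·β' = -0.577795; -0.577795 ∈ [-1.5, 0.1) → IN Λ
#5 (0,1): internal coord 0 + (1)·β' = -0.302776; -0.302776 ∈ [-1.5, 0.1) → IN Λ

1, 2, 3, 4, 5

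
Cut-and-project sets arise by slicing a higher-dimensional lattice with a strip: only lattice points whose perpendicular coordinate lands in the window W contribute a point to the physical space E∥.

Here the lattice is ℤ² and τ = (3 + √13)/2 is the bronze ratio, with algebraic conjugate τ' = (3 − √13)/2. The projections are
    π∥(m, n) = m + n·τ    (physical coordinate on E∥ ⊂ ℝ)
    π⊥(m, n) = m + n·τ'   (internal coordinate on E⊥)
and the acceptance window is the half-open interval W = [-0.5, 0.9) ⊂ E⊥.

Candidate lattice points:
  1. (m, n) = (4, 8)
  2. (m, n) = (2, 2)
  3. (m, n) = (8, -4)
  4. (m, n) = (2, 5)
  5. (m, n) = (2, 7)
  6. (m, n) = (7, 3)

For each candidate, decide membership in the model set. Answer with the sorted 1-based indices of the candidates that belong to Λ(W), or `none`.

Numerically τ ≈ 3.302776 and τ' = −1/τ ≈ -0.302776.
#1 (4,8): internal coord 4 + (8)·τ' = +1.577795; +1.577795 ∉ [-0.5, 0.9) → out
#2 (2,2): internal coord 2 + (2)·τ' = +1.394449; +1.394449 ∉ [-0.5, 0.9) → out
#3 (8,-4): internal coord 8 + (-4)·τ' = +9.211103; +9.211103 ∉ [-0.5, 0.9) → out
#4 (2,5): internal coord 2 + (5)·τ' = +0.486122; +0.486122 ∈ [-0.5, 0.9) → IN Λ
#5 (2,7): internal coord 2 + (7)·τ' = -0.119429; -0.119429 ∈ [-0.5, 0.9) → IN Λ
#6 (7,3): internal coord 7 + (3)·τ' = +6.091673; +6.091673 ∉ [-0.5, 0.9) → out

4, 5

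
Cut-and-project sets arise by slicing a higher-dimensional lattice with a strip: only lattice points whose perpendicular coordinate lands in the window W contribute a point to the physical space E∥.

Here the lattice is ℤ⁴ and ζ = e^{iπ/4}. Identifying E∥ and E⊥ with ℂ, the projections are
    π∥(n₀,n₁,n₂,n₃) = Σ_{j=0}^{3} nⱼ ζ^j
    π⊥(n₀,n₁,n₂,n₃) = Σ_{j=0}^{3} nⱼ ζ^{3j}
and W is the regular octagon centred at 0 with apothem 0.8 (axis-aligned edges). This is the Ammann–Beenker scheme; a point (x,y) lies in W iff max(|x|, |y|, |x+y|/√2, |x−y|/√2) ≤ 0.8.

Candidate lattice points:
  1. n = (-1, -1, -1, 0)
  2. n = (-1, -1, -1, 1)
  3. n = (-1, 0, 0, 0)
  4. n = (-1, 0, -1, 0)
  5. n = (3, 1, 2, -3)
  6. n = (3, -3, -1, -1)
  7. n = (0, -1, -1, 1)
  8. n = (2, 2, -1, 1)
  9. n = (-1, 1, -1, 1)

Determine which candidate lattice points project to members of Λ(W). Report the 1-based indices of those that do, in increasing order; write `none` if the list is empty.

1

With ζ = e^{iπ/4} the internal vectors are ζ^0,ζ^3,ζ^6,ζ^9.
#1 (-1, -1, -1, 0): internal (-0.29289, 0.29289); octagon support 0.41421 vs apothem 0.8 → ∈ W
#2 (-1, -1, -1, 1): internal (0.41421, 1.00000); octagon support 1.00000 vs apothem 0.8 → ∉ W
#3 (-1, 0, 0, 0): internal (-1.00000, 0.00000); octagon support 1.00000 vs apothem 0.8 → ∉ W
#4 (-1, 0, -1, 0): internal (-1.00000, 1.00000); octagon support 1.41421 vs apothem 0.8 → ∉ W
#5 (3, 1, 2, -3): internal (0.17157, -3.41421); octagon support 3.41421 vs apothem 0.8 → ∉ W
#6 (3, -3, -1, -1): internal (4.41421, -1.82843); octagon support 4.41421 vs apothem 0.8 → ∉ W
#7 (0, -1, -1, 1): internal (1.41421, 1.00000); octagon support 1.70711 vs apothem 0.8 → ∉ W
#8 (2, 2, -1, 1): internal (1.29289, 3.12132); octagon support 3.12132 vs apothem 0.8 → ∉ W
#9 (-1, 1, -1, 1): internal (-1.00000, 2.41421); octagon support 2.41421 vs apothem 0.8 → ∉ W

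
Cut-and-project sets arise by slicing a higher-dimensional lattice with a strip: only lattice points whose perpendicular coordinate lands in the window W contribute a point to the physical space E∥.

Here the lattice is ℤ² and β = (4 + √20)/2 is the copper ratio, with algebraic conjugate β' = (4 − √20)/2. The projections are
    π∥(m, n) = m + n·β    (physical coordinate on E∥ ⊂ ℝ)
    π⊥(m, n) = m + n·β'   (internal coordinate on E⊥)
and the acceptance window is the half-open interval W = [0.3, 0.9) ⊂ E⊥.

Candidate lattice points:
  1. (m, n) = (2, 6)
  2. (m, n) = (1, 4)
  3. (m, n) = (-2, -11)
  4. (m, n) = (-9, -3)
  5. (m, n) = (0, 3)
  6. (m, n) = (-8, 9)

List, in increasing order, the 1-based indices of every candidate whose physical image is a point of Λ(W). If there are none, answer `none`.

1, 3

β' = (4−√20)/2 ≈ -0.2361.
[1] lift (2,6): star map gives 0.5836; window check 0.3 ≤ 0.5836 < 0.9 is true → IN Λ
[2] lift (1,4): star map gives 0.0557; window check 0.3 ≤ 0.0557 < 0.9 is false → out
[3] lift (-2,-11): star map gives 0.5967; window check 0.3 ≤ 0.5967 < 0.9 is true → IN Λ
[4] lift (-9,-3): star map gives -8.2918; window check 0.3 ≤ -8.2918 < 0.9 is false → out
[5] lift (0,3): star map gives -0.7082; window check 0.3 ≤ -0.7082 < 0.9 is false → out
[6] lift (-8,9): star map gives -10.1246; window check 0.3 ≤ -10.1246 < 0.9 is false → out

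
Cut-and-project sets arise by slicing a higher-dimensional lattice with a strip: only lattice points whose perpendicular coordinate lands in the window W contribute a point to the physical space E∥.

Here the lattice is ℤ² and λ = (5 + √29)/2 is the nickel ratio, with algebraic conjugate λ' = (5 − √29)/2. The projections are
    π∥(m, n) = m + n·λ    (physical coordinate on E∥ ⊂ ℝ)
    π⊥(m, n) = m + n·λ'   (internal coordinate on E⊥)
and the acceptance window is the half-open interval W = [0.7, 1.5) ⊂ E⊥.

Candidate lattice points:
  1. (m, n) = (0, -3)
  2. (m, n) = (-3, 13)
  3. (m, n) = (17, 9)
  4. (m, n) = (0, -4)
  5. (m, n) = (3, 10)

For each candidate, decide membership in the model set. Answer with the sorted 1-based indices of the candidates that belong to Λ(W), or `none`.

4, 5

λ' = (5−√29)/2 ≈ -0.192582.
candidate 1: (m,n)=(0,-3) → π∥ = 0-3·λ ≈ -15.577747, π⊥ = 0-3·λ' ≈ 0.577747 ∉ [0.7, 1.5) ⇒ out
candidate 2: (m,n)=(-3,13) → π∥ = -3+13·λ ≈ 64.503571, π⊥ = -3+13·λ' ≈ -5.503571 ∉ [0.7, 1.5) ⇒ out
candidate 3: (m,n)=(17,9) → π∥ = 17+9·λ ≈ 63.733242, π⊥ = 17+9·λ' ≈ 15.266758 ∉ [0.7, 1.5) ⇒ out
candidate 4: (m,n)=(0,-4) → π∥ = 0-4·λ ≈ -20.770330, π⊥ = 0-4·λ' ≈ 0.770330 ∈ [0.7, 1.5) ⇒ IN Λ
candidate 5: (m,n)=(3,10) → π∥ = 3+10·λ ≈ 54.925824, π⊥ = 3+10·λ' ≈ 1.074176 ∈ [0.7, 1.5) ⇒ IN Λ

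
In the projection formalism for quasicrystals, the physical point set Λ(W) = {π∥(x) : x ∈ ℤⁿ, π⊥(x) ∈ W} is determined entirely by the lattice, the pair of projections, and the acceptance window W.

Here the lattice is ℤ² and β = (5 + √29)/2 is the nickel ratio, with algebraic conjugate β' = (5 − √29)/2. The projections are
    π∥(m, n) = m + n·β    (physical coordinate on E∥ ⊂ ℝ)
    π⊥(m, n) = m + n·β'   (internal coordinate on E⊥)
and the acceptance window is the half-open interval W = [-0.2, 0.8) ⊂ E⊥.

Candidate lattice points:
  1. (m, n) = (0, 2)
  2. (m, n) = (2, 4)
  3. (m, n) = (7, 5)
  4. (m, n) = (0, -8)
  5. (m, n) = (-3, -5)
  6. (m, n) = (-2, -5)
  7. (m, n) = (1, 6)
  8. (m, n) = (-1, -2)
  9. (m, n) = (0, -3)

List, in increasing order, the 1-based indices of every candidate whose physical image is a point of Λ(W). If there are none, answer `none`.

7, 9

β' = (5−√29)/2 ≈ -0.19258.
candidate 1: (m,n)=(0,2) → π∥ = 0+2·β ≈ 10.38516, π⊥ = 0+2·β' ≈ -0.38516 ∉ [-0.2, 0.8) ⇒ out
candidate 2: (m,n)=(2,4) → π∥ = 2+4·β ≈ 22.77033, π⊥ = 2+4·β' ≈ 1.22967 ∉ [-0.2, 0.8) ⇒ out
candidate 3: (m,n)=(7,5) → π∥ = 7+5·β ≈ 32.96291, π⊥ = 7+5·β' ≈ 6.03709 ∉ [-0.2, 0.8) ⇒ out
candidate 4: (m,n)=(0,-8) → π∥ = 0-8·β ≈ -41.54066, π⊥ = 0-8·β' ≈ 1.54066 ∉ [-0.2, 0.8) ⇒ out
candidate 5: (m,n)=(-3,-5) → π∥ = -3-5·β ≈ -28.96291, π⊥ = -3-5·β' ≈ -2.03709 ∉ [-0.2, 0.8) ⇒ out
candidate 6: (m,n)=(-2,-5) → π∥ = -2-5·β ≈ -27.96291, π⊥ = -2-5·β' ≈ -1.03709 ∉ [-0.2, 0.8) ⇒ out
candidate 7: (m,n)=(1,6) → π∥ = 1+6·β ≈ 32.15549, π⊥ = 1+6·β' ≈ -0.15549 ∈ [-0.2, 0.8) ⇒ IN Λ
candidate 8: (m,n)=(-1,-2) → π∥ = -1-2·β ≈ -11.38516, π⊥ = -1-2·β' ≈ -0.61484 ∉ [-0.2, 0.8) ⇒ out
candidate 9: (m,n)=(0,-3) → π∥ = 0-3·β ≈ -15.57775, π⊥ = 0-3·β' ≈ 0.57775 ∈ [-0.2, 0.8) ⇒ IN Λ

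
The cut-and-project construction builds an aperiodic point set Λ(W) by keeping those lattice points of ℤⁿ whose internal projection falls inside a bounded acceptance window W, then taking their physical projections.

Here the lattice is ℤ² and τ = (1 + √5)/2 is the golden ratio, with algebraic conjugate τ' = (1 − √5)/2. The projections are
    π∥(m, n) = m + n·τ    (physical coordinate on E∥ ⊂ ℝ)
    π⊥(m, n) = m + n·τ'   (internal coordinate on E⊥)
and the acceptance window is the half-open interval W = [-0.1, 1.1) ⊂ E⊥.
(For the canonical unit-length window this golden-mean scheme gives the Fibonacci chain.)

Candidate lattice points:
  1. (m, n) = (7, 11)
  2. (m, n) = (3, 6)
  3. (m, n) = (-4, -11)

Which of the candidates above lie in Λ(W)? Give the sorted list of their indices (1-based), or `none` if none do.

Numerically τ ≈ 1.618034 and τ' = −1/τ ≈ -0.618034.
#1 (7,11): internal coord 7 + (11)·τ' = +0.201626; +0.201626 ∈ [-0.1, 1.1) → IN Λ
#2 (3,6): internal coord 3 + (6)·τ' = -0.708204; -0.708204 ∉ [-0.1, 1.1) → out
#3 (-4,-11): internal coord -4 + (-11)·τ' = +2.798374; +2.798374 ∉ [-0.1, 1.1) → out

1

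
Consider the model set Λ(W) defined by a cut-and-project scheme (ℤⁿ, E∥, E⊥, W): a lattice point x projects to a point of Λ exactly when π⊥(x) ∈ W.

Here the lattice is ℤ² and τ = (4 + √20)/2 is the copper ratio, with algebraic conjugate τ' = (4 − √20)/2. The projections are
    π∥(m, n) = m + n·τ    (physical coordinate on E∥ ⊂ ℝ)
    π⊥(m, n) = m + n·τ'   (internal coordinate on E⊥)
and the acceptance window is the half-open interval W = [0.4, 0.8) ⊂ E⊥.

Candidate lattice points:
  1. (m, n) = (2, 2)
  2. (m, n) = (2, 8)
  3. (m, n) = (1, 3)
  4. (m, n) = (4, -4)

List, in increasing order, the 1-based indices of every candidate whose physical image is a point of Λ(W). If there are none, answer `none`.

Numerically τ ≈ 4.2361 and τ' = −1/τ ≈ -0.2361.
[1] lift (2,2): star map gives 1.5279; window check 0.4 ≤ 1.5279 < 0.8 is false → out
[2] lift (2,8): star map gives 0.1115; window check 0.4 ≤ 0.1115 < 0.8 is false → out
[3] lift (1,3): star map gives 0.2918; window check 0.4 ≤ 0.2918 < 0.8 is false → out
[4] lift (4,-4): star map gives 4.9443; window check 0.4 ≤ 4.9443 < 0.8 is false → out

none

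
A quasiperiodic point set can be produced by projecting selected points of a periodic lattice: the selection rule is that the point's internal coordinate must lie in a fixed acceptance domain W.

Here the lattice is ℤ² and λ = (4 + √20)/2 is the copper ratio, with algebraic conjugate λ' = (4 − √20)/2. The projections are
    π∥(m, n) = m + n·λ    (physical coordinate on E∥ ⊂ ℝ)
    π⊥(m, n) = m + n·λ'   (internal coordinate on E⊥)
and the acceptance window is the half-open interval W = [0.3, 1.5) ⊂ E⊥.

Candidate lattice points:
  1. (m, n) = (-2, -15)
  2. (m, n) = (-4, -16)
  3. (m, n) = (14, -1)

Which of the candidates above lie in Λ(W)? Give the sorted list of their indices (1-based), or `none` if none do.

none

λ' = (4−√20)/2 ≈ -0.236068.
#1 (-2,-15): internal coord -2 + (-15)·λ' = +1.541020; +1.541020 ∉ [0.3, 1.5) → out
#2 (-4,-16): internal coord -4 + (-16)·λ' = -0.222912; -0.222912 ∉ [0.3, 1.5) → out
#3 (14,-1): internal coord 14 + (-1)·λ' = +14.236068; +14.236068 ∉ [0.3, 1.5) → out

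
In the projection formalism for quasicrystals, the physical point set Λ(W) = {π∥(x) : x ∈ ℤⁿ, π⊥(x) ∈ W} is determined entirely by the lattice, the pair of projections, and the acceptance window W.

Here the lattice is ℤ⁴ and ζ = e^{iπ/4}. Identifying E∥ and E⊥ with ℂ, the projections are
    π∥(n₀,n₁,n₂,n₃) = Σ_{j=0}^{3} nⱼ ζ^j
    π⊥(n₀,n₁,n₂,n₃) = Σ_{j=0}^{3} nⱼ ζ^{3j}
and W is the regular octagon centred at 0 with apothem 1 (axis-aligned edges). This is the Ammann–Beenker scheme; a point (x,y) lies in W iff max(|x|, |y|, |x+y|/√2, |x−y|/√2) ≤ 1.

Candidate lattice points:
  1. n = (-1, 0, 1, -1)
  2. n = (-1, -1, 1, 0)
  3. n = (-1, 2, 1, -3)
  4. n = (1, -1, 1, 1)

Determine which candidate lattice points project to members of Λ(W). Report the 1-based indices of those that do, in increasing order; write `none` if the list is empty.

none

π⊥(n) = n₀ + n₁ζ³ + n₂ζ⁶ + n₃ζ⁹ where ζ = e^{iπ/4}.
candidate 1: n = (-1, 0, 1, -1) → π⊥ ≈ (-1.7071, -1.7071); max(|x|,|y|,|x±y|/√2) = 2.4142 > 1 ⇒ ∉ W
candidate 2: n = (-1, -1, 1, 0) → π⊥ ≈ (-0.2929, -1.7071); max(|x|,|y|,|x±y|/√2) = 1.7071 > 1 ⇒ ∉ W
candidate 3: n = (-1, 2, 1, -3) → π⊥ ≈ (-4.5355, -1.7071); max(|x|,|y|,|x±y|/√2) = 4.5355 > 1 ⇒ ∉ W
candidate 4: n = (1, -1, 1, 1) → π⊥ ≈ (+2.4142, -1.0000); max(|x|,|y|,|x±y|/√2) = 2.4142 > 1 ⇒ ∉ W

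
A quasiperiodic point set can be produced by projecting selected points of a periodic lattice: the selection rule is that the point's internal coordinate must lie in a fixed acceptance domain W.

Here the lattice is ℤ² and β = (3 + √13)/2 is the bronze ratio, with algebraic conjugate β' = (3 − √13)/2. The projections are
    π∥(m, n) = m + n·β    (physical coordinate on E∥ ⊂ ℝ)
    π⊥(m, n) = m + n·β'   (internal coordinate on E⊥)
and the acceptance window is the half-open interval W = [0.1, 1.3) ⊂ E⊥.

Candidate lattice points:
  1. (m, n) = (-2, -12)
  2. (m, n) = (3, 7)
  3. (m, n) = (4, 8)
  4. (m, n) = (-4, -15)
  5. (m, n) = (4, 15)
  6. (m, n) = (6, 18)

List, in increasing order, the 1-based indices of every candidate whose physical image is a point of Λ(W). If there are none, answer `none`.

2, 4, 6

β' = (3−√13)/2 ≈ -0.30278.
[1] lift (-2,-12): star map gives 1.63331; window check 0.1 ≤ 1.63331 < 1.3 is false → out
[2] lift (3,7): star map gives 0.88057; window check 0.1 ≤ 0.88057 < 1.3 is true → IN Λ
[3] lift (4,8): star map gives 1.57779; window check 0.1 ≤ 1.57779 < 1.3 is false → out
[4] lift (-4,-15): star map gives 0.54163; window check 0.1 ≤ 0.54163 < 1.3 is true → IN Λ
[5] lift (4,15): star map gives -0.54163; window check 0.1 ≤ -0.54163 < 1.3 is false → out
[6] lift (6,18): star map gives 0.55004; window check 0.1 ≤ 0.55004 < 1.3 is true → IN Λ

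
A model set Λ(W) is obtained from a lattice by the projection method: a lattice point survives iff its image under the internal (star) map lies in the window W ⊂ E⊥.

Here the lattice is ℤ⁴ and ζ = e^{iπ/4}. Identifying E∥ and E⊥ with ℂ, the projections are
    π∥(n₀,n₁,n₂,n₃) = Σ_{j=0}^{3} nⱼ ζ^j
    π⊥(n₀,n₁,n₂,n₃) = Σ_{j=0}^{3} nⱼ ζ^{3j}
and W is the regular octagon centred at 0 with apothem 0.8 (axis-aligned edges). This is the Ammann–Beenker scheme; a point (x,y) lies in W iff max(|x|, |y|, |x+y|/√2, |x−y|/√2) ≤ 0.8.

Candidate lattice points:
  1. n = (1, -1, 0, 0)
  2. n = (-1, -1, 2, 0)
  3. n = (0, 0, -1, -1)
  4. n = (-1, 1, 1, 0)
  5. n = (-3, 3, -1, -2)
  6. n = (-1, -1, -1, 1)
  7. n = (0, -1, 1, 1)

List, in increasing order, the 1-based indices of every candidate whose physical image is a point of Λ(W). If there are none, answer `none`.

π⊥(n) = n₀ + n₁ζ³ + n₂ζ⁶ + n₃ζ⁹ where ζ = e^{iπ/4}.
candidate 1: n = (1, -1, 0, 0) → π⊥ ≈ (+1.7071, -0.7071); max(|x|,|y|,|x±y|/√2) = 1.7071 > 0.8 ⇒ ∉ W
candidate 2: n = (-1, -1, 2, 0) → π⊥ ≈ (-0.2929, -2.7071); max(|x|,|y|,|x±y|/√2) = 2.7071 > 0.8 ⇒ ∉ W
candidate 3: n = (0, 0, -1, -1) → π⊥ ≈ (-0.7071, +0.2929); max(|x|,|y|,|x±y|/√2) = 0.7071 ≤ 0.8 ⇒ ∈ W
candidate 4: n = (-1, 1, 1, 0) → π⊥ ≈ (-1.7071, -0.2929); max(|x|,|y|,|x±y|/√2) = 1.7071 > 0.8 ⇒ ∉ W
candidate 5: n = (-3, 3, -1, -2) → π⊥ ≈ (-6.5355, +1.7071); max(|x|,|y|,|x±y|/√2) = 6.5355 > 0.8 ⇒ ∉ W
candidate 6: n = (-1, -1, -1, 1) → π⊥ ≈ (+0.4142, +1.0000); max(|x|,|y|,|x±y|/√2) = 1.0000 > 0.8 ⇒ ∉ W
candidate 7: n = (0, -1, 1, 1) → π⊥ ≈ (+1.4142, -1.0000); max(|x|,|y|,|x±y|/√2) = 1.7071 > 0.8 ⇒ ∉ W

3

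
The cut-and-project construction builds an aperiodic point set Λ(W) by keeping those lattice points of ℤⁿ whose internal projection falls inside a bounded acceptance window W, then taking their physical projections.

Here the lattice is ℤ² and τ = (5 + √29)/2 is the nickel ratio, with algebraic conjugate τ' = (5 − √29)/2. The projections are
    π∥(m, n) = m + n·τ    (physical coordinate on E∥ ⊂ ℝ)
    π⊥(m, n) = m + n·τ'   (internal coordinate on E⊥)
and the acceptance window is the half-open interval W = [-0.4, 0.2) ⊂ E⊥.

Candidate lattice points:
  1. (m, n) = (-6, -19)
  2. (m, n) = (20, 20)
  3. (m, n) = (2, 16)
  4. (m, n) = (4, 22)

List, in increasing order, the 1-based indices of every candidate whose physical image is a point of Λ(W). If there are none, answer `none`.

τ' = (5−√29)/2 ≈ -0.19258.
#1 (-6,-19): internal coord -6 + (-19)·τ' = -2.34093; -2.34093 ∉ [-0.4, 0.2) → out
#2 (20,20): internal coord 20 + (20)·τ' = +16.14835; +16.14835 ∉ [-0.4, 0.2) → out
#3 (2,16): internal coord 2 + (16)·τ' = -1.08132; -1.08132 ∉ [-0.4, 0.2) → out
#4 (4,22): internal coord 4 + (22)·τ' = -0.23681; -0.23681 ∈ [-0.4, 0.2) → IN Λ

4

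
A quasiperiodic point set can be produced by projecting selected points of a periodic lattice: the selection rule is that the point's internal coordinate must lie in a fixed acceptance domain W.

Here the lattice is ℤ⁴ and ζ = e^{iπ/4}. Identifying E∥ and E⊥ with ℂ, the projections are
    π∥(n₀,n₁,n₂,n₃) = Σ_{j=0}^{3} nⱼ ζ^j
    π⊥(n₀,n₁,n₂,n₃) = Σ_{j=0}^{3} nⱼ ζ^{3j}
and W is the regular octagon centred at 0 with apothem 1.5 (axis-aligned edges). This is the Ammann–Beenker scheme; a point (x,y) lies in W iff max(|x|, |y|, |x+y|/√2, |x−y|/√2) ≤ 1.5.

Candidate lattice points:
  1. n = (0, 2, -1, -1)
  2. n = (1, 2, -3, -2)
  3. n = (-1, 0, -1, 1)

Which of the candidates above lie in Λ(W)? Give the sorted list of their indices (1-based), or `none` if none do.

none

Internal map: ζ^{3j} for j=0..3 gives (1,0), (−√2/2,√2/2), (0,−1), (√2/2,√2/2).
candidate 1: n = (0, 2, -1, -1) → π⊥ ≈ (-2.121320, +1.707107); max(|x|,|y|,|x±y|/√2) = 2.707107 > 1.5 ⇒ ∉ W
candidate 2: n = (1, 2, -3, -2) → π⊥ ≈ (-1.828427, +3.000000); max(|x|,|y|,|x±y|/√2) = 3.414214 > 1.5 ⇒ ∉ W
candidate 3: n = (-1, 0, -1, 1) → π⊥ ≈ (-0.292893, +1.707107); max(|x|,|y|,|x±y|/√2) = 1.707107 > 1.5 ⇒ ∉ W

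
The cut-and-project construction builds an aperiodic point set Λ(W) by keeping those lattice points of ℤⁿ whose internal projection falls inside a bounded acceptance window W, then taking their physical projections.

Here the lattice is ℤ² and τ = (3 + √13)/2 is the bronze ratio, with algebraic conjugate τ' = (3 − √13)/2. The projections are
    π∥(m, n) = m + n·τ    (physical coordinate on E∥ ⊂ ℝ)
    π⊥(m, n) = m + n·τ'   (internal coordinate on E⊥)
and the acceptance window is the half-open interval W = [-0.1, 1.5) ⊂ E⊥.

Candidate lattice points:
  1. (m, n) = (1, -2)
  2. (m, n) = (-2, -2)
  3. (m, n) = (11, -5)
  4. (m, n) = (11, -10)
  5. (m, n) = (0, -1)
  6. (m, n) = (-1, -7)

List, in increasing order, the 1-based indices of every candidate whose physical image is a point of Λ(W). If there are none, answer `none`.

Numerically τ ≈ 3.30278 and τ' = −1/τ ≈ -0.30278.
candidate 1: (m,n)=(1,-2) → π∥ = 1-2·τ ≈ -5.60555, π⊥ = 1-2·τ' ≈ 1.60555 ∉ [-0.1, 1.5) ⇒ out
candidate 2: (m,n)=(-2,-2) → π∥ = -2-2·τ ≈ -8.60555, π⊥ = -2-2·τ' ≈ -1.39445 ∉ [-0.1, 1.5) ⇒ out
candidate 3: (m,n)=(11,-5) → π∥ = 11-5·τ ≈ -5.51388, π⊥ = 11-5·τ' ≈ 12.51388 ∉ [-0.1, 1.5) ⇒ out
candidate 4: (m,n)=(11,-10) → π∥ = 11-10·τ ≈ -22.02776, π⊥ = 11-10·τ' ≈ 14.02776 ∉ [-0.1, 1.5) ⇒ out
candidate 5: (m,n)=(0,-1) → π∥ = 0-1·τ ≈ -3.30278, π⊥ = 0-1·τ' ≈ 0.30278 ∈ [-0.1, 1.5) ⇒ IN Λ
candidate 6: (m,n)=(-1,-7) → π∥ = -1-7·τ ≈ -24.11943, π⊥ = -1-7·τ' ≈ 1.11943 ∈ [-0.1, 1.5) ⇒ IN Λ

5, 6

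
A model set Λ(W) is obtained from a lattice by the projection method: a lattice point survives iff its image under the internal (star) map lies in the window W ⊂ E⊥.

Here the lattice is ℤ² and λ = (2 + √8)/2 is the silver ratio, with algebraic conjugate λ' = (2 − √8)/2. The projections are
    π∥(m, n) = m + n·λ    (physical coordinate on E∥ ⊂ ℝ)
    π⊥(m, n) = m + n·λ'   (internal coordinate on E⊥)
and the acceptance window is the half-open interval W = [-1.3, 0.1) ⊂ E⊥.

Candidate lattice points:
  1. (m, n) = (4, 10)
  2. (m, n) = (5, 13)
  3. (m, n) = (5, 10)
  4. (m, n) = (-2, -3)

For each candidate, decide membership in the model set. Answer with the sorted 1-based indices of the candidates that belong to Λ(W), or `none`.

1, 2, 4

Compute λ' = (2−√8)/2 = -0.41421, so π⊥(m,n) = m -0.41421·n.
#1 (4,10): internal coord 4 + (10)·λ' = -0.14214; -0.14214 ∈ [-1.3, 0.1) → IN Λ
#2 (5,13): internal coord 5 + (13)·λ' = -0.38478; -0.38478 ∈ [-1.3, 0.1) → IN Λ
#3 (5,10): internal coord 5 + (10)·λ' = +0.85786; +0.85786 ∉ [-1.3, 0.1) → out
#4 (-2,-3): internal coord -2 + (-3)·λ' = -0.75736; -0.75736 ∈ [-1.3, 0.1) → IN Λ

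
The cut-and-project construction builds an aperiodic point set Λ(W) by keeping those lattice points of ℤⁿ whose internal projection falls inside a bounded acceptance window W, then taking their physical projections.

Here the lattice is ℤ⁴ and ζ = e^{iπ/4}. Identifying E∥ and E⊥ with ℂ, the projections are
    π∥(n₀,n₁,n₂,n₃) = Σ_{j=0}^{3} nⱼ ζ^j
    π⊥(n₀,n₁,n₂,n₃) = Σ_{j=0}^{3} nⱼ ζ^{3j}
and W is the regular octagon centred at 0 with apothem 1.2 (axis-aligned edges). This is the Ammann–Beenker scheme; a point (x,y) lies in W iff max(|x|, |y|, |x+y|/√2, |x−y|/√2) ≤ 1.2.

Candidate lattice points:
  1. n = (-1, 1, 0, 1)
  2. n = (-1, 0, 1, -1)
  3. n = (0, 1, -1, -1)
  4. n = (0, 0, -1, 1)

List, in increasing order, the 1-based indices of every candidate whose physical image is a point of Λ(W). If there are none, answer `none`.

π⊥(n) = n₀ + n₁ζ³ + n₂ζ⁶ + n₃ζ⁹ where ζ = e^{iπ/4}.
candidate 1: n = (-1, 1, 0, 1) → π⊥ ≈ (-1.00000, +1.41421); max(|x|,|y|,|x±y|/√2) = 1.70711 > 1.2 ⇒ ∉ W
candidate 2: n = (-1, 0, 1, -1) → π⊥ ≈ (-1.70711, -1.70711); max(|x|,|y|,|x±y|/√2) = 2.41421 > 1.2 ⇒ ∉ W
candidate 3: n = (0, 1, -1, -1) → π⊥ ≈ (-1.41421, +1.00000); max(|x|,|y|,|x±y|/√2) = 1.70711 > 1.2 ⇒ ∉ W
candidate 4: n = (0, 0, -1, 1) → π⊥ ≈ (+0.70711, +1.70711); max(|x|,|y|,|x±y|/√2) = 1.70711 > 1.2 ⇒ ∉ W

none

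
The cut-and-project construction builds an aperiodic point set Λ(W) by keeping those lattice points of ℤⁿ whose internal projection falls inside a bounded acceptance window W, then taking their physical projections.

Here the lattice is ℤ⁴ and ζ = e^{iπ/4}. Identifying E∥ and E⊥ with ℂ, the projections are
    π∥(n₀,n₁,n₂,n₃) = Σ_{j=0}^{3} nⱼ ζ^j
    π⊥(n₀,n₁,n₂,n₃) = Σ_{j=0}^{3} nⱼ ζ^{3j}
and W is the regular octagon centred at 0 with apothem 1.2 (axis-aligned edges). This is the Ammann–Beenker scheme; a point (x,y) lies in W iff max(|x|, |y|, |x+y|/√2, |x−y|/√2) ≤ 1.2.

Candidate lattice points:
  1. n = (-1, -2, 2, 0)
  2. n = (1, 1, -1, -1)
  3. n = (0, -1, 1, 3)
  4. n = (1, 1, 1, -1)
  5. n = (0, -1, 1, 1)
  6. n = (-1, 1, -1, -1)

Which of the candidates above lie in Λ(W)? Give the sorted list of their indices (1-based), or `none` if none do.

2, 4

Internal map: ζ^{3j} for j=0..3 gives (1,0), (−√2/2,√2/2), (0,−1), (√2/2,√2/2).
#1 (-1, -2, 2, 0): internal (0.41421, -3.41421); octagon support 3.41421 vs apothem 1.2 → ∉ W
#2 (1, 1, -1, -1): internal (-0.41421, 1.00000); octagon support 1.00000 vs apothem 1.2 → ∈ W
#3 (0, -1, 1, 3): internal (2.82843, 0.41421); octagon support 2.82843 vs apothem 1.2 → ∉ W
#4 (1, 1, 1, -1): internal (-0.41421, -1.00000); octagon support 1.00000 vs apothem 1.2 → ∈ W
#5 (0, -1, 1, 1): internal (1.41421, -1.00000); octagon support 1.70711 vs apothem 1.2 → ∉ W
#6 (-1, 1, -1, -1): internal (-2.41421, 1.00000); octagon support 2.41421 vs apothem 1.2 → ∉ W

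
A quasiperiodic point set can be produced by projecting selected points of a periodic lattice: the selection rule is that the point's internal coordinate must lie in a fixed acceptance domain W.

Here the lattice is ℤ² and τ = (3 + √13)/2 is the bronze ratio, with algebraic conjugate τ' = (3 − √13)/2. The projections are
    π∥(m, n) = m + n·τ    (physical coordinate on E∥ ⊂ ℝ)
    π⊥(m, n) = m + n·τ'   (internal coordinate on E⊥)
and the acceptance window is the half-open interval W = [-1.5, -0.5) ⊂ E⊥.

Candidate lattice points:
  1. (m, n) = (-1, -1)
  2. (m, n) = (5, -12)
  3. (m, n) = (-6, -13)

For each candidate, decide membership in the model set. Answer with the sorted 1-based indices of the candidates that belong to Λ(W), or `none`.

1

Compute τ' = (3−√13)/2 = -0.3028, so π⊥(m,n) = m -0.3028·n.
#1 (-1,-1): internal coord -1 + (-1)·τ' = -0.6972; -0.6972 ∈ [-1.5, -0.5) → IN Λ
#2 (5,-12): internal coord 5 + (-12)·τ' = +8.6333; +8.6333 ∉ [-1.5, -0.5) → out
#3 (-6,-13): internal coord -6 + (-13)·τ' = -2.0639; -2.0639 ∉ [-1.5, -0.5) → out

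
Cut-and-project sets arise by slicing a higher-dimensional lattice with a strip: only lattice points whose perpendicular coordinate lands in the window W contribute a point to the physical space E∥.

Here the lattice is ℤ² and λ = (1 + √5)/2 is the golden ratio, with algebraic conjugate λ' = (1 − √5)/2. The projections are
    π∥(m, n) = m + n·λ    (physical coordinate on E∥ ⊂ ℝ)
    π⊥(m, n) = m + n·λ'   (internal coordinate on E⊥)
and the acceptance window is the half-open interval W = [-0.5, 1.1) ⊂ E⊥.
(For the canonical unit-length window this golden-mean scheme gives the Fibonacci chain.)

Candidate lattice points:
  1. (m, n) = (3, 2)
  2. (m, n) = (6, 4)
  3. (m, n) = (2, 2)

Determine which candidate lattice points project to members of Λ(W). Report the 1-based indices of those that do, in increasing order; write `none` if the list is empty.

3

Compute λ' = (1−√5)/2 = -0.618034, so π⊥(m,n) = m -0.618034·n.
[1] lift (3,2): star map gives 1.763932; window check -0.5 ≤ 1.763932 < 1.1 is false → out
[2] lift (6,4): star map gives 3.527864; window check -0.5 ≤ 3.527864 < 1.1 is false → out
[3] lift (2,2): star map gives 0.763932; window check -0.5 ≤ 0.763932 < 1.1 is true → IN Λ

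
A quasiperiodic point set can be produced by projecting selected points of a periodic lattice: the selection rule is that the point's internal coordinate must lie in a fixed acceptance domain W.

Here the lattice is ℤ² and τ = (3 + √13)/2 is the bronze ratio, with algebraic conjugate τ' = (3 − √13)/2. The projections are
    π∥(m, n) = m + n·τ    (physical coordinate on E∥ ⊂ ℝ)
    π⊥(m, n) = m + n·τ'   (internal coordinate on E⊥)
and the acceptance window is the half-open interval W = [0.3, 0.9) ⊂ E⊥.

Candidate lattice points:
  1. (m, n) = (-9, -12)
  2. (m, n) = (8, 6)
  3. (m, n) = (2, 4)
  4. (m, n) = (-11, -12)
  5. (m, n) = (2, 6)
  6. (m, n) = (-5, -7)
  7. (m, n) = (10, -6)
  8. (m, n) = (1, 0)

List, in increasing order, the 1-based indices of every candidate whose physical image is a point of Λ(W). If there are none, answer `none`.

τ' = (3−√13)/2 ≈ -0.302776.
#1 (-9,-12): internal coord -9 + (-12)·τ' = -5.366692; -5.366692 ∉ [0.3, 0.9) → out
#2 (8,6): internal coord 8 + (6)·τ' = +6.183346; +6.183346 ∉ [0.3, 0.9) → out
#3 (2,4): internal coord 2 + (4)·τ' = +0.788897; +0.788897 ∈ [0.3, 0.9) → IN Λ
#4 (-11,-12): internal coord -11 + (-12)·τ' = -7.366692; -7.366692 ∉ [0.3, 0.9) → out
#5 (2,6): internal coord 2 + (6)·τ' = +0.183346; +0.183346 ∉ [0.3, 0.9) → out
#6 (-5,-7): internal coord -5 + (-7)·τ' = -2.880571; -2.880571 ∉ [0.3, 0.9) → out
#7 (10,-6): internal coord 10 + (-6)·τ' = +11.816654; +11.816654 ∉ [0.3, 0.9) → out
#8 (1,0): internal coord 1 + (0)·τ' = +1.000000; +1.000000 ∉ [0.3, 0.9) → out

3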